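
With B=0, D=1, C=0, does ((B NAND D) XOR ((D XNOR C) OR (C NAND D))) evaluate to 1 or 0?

Substituting: ((0 NAND 1) XOR ((1 XNOR 0) OR (0 NAND 1)))
= 0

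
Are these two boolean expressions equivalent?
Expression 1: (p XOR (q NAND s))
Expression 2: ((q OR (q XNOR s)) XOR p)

No. Counterexample: with s=1, p=0, q=0, Expression 1 = 1 but Expression 2 = 0.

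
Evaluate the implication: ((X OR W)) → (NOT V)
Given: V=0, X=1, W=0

Antecedent ((X OR W)) = 1; consequent (NOT V) = 1.
1 → 1 = 1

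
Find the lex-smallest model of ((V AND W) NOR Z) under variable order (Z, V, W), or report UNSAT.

Z=0, V=0, W=0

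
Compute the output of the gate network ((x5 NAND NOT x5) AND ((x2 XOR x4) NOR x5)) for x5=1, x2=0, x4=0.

Substituting: ((1 NAND NOT 1) AND ((0 XOR 0) NOR 1))
= 0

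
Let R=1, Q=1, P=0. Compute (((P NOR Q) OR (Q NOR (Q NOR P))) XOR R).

Substituting: (((0 NOR 1) OR (1 NOR (1 NOR 0))) XOR 1)
= 1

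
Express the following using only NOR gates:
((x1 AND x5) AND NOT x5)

((((x1 NOR x1) NOR (x5 NOR x5)) NOR ((x1 NOR x1) NOR (x5 NOR x5))) NOR ((x5 NOR x5) NOR (x5 NOR x5)))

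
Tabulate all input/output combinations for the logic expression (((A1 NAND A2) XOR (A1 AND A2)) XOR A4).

A2 | A4 | A1 | Output
---------------------
0 | 0 | 0 | 1
0 | 0 | 1 | 1
0 | 1 | 0 | 0
0 | 1 | 1 | 0
1 | 0 | 0 | 1
1 | 0 | 1 | 1
1 | 1 | 0 | 0
1 | 1 | 1 | 0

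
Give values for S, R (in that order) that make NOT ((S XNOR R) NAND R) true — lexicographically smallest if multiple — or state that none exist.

S=1, R=1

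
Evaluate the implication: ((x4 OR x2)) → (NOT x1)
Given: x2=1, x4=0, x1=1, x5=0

Antecedent ((x4 OR x2)) = 1; consequent (NOT x1) = 0.
1 → 0 = 0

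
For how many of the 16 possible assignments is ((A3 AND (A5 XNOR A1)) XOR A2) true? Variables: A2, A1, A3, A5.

Satisfying assignments: (0,0,1,0), (0,1,1,1), (1,0,0,0), (1,0,0,1), (1,0,1,1), (1,1,0,0), (1,1,0,1), (1,1,1,0)
Count: 8 out of 16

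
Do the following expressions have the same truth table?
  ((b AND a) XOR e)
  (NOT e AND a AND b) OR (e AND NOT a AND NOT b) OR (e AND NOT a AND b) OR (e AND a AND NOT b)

Yes, they are equivalent — the two output columns agree on all 8 assignments:
e | a | b | Expression 1 | Expression 2
---------------------------------------
0 | 0 | 0 | 0 | 0
0 | 0 | 1 | 0 | 0
0 | 1 | 0 | 0 | 0
0 | 1 | 1 | 1 | 1
1 | 0 | 0 | 1 | 1
1 | 0 | 1 | 1 | 1
1 | 1 | 0 | 1 | 1
1 | 1 | 1 | 0 | 0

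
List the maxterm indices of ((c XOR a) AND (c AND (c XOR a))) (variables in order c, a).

ΠM(0, 1, 3) = (c OR a) AND (c OR NOT a) AND (NOT c OR NOT a)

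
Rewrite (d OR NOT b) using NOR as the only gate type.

((d NOR (b NOR b)) NOR (d NOR (b NOR b)))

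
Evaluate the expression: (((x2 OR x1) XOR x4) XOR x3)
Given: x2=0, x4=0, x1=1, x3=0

Substituting: (((0 OR 1) XOR 0) XOR 0)
= 1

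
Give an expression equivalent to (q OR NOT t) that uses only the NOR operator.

((q NOR (t NOR t)) NOR (q NOR (t NOR t)))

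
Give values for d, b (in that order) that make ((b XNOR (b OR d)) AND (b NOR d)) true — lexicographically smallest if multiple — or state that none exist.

d=0, b=0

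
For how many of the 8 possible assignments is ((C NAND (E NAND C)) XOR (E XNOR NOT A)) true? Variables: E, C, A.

Satisfying assignments: (0,0,0), (0,1,1), (1,0,1), (1,1,1)
Count: 4 out of 8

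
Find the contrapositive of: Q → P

Contrapositive: NOT P → NOT Q
Note: A statement and its contrapositive are logically equivalent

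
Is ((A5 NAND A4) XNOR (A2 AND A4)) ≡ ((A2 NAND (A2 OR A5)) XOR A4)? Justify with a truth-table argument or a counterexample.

No. Counterexample: with A5=0, A4=0, A2=0, Expression 1 = 0 but Expression 2 = 1.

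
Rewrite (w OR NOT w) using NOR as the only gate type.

((w NOR (w NOR w)) NOR (w NOR (w NOR w)))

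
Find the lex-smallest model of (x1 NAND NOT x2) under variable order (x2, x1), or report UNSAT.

x2=0, x1=0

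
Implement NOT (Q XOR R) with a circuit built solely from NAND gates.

(((Q NAND (Q NAND R)) NAND (R NAND (Q NAND R))) NAND ((Q NAND (Q NAND R)) NAND (R NAND (Q NAND R))))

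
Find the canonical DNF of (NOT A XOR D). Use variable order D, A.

(NOT D AND NOT A) OR (D AND A)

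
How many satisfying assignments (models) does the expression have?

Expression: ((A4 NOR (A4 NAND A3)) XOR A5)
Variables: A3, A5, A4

Satisfying assignments: (0,1,0), (0,1,1), (1,1,0), (1,1,1)
Count: 4 out of 8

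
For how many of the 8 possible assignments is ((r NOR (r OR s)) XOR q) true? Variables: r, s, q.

Satisfying assignments: (0,0,0), (0,1,1), (1,0,1), (1,1,1)
Count: 4 out of 8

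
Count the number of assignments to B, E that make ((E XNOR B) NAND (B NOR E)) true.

Satisfying assignments: (0,1), (1,0), (1,1)
Count: 3 out of 4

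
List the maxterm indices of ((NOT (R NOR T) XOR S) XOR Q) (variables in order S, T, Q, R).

ΠM(0, 3, 6, 7, 9, 10, 12, 13) = (S OR T OR Q OR R) AND (S OR T OR NOT Q OR NOT R) AND (S OR NOT T OR NOT Q OR R) AND (S OR NOT T OR NOT Q OR NOT R) AND (NOT S OR T OR Q OR NOT R) AND (NOT S OR T OR NOT Q OR R) AND (NOT S OR NOT T OR Q OR R) AND (NOT S OR NOT T OR Q OR NOT R)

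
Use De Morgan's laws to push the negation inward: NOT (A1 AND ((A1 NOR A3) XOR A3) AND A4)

NOT A1 OR NOT ((A1 NOR A3) XOR A3) OR NOT A4
De Morgan's: NOT(AND of terms) = OR of negations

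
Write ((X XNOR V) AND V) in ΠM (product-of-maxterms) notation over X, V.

ΠM(0, 1, 2) = (X OR V) AND (X OR NOT V) AND (NOT X OR V)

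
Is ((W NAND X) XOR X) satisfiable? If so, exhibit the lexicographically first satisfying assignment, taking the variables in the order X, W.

X=0, W=0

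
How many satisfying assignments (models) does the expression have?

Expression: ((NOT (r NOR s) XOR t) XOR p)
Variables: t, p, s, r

Satisfying assignments: (0,0,0,1), (0,0,1,0), (0,0,1,1), (0,1,0,0), (1,0,0,0), (1,1,0,1), (1,1,1,0), (1,1,1,1)
Count: 8 out of 16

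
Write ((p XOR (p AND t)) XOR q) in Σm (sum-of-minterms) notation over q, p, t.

Σm(2, 4, 5, 7) = (NOT q AND p AND NOT t) OR (q AND NOT p AND NOT t) OR (q AND NOT p AND t) OR (q AND p AND t)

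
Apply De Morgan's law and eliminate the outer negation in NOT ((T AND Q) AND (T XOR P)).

NOT (T AND Q) OR NOT (T XOR P)
De Morgan's: NOT(AND of terms) = OR of negations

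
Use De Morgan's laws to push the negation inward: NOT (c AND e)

NOT c OR NOT e
De Morgan's: NOT(AND of terms) = OR of negations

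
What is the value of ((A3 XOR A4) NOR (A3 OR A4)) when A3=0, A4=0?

Substituting: ((0 XOR 0) NOR (0 OR 0))
= 1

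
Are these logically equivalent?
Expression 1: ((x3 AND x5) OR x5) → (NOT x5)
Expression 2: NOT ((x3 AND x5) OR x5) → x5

No, Inverse is not equivalent to original (counterexample: x5=0, x3=0)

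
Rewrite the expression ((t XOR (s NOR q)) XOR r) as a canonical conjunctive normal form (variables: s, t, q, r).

(s OR t OR q OR NOT r) AND (s OR t OR NOT q OR r) AND (s OR NOT t OR q OR r) AND (s OR NOT t OR NOT q OR NOT r) AND (NOT s OR t OR q OR r) AND (NOT s OR t OR NOT q OR r) AND (NOT s OR NOT t OR q OR NOT r) AND (NOT s OR NOT t OR NOT q OR NOT r)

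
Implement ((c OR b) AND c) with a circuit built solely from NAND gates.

((((c NAND c) NAND (b NAND b)) NAND c) NAND (((c NAND c) NAND (b NAND b)) NAND c))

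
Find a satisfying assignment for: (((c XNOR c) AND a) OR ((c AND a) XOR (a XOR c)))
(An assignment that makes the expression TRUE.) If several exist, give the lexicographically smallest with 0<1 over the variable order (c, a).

c=0, a=1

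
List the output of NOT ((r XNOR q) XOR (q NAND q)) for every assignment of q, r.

q | r | Output
--------------
0 | 0 | 1
0 | 1 | 0
1 | 0 | 1
1 | 1 | 0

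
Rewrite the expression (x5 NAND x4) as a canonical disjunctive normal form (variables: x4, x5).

(NOT x4 AND NOT x5) OR (NOT x4 AND x5) OR (x4 AND NOT x5)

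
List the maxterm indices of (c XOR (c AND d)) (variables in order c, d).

ΠM(0, 1, 3) = (c OR d) AND (c OR NOT d) AND (NOT c OR NOT d)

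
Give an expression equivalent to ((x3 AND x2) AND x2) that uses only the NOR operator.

((((x3 NOR x3) NOR (x2 NOR x2)) NOR ((x3 NOR x3) NOR (x2 NOR x2))) NOR (x2 NOR x2))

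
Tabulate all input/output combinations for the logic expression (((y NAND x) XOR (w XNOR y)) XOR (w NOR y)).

x | w | y | Output
------------------
0 | 0 | 0 | 1
0 | 0 | 1 | 1
0 | 1 | 0 | 1
0 | 1 | 1 | 0
1 | 0 | 0 | 1
1 | 0 | 1 | 0
1 | 1 | 0 | 1
1 | 1 | 1 | 1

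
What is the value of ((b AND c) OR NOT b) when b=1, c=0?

Substituting: ((1 AND 0) OR NOT 1)
= 0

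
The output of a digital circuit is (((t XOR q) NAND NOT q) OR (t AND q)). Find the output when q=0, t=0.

Substituting: (((0 XOR 0) NAND NOT 0) OR (0 AND 0))
= 1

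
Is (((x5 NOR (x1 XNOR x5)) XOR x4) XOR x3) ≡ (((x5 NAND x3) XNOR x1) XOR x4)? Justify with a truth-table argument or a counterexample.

No. Counterexample: with x1=0, x4=0, x3=1, x5=0, Expression 1 = 1 but Expression 2 = 0.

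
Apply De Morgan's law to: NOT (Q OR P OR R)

NOT Q AND NOT P AND NOT R
De Morgan's: NOT(OR of terms) = AND of negations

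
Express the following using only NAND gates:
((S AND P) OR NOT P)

((((S NAND P) NAND (S NAND P)) NAND ((S NAND P) NAND (S NAND P))) NAND ((P NAND P) NAND (P NAND P)))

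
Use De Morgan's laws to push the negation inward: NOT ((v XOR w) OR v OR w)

NOT (v XOR w) AND NOT v AND NOT w
De Morgan's: NOT(OR of terms) = AND of negations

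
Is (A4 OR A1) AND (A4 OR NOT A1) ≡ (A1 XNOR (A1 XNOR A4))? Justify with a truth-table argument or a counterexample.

Yes, they are equivalent — the two output columns agree on all 4 assignments:
A4 | A1 | Expression 1 | Expression 2
-------------------------------------
0 | 0 | 0 | 0
0 | 1 | 0 | 0
1 | 0 | 1 | 1
1 | 1 | 1 | 1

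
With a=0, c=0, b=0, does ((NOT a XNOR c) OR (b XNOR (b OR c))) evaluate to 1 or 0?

Substituting: ((NOT 0 XNOR 0) OR (0 XNOR (0 OR 0)))
= 1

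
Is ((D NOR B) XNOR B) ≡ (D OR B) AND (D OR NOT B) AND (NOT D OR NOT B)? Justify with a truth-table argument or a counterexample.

Yes, they are equivalent — the two output columns agree on all 4 assignments:
D | B | Expression 1 | Expression 2
-----------------------------------
0 | 0 | 0 | 0
0 | 1 | 0 | 0
1 | 0 | 1 | 1
1 | 1 | 0 | 0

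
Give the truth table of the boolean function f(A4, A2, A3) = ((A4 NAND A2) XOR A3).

A4 | A2 | A3 | Output
---------------------
0 | 0 | 0 | 1
0 | 0 | 1 | 0
0 | 1 | 0 | 1
0 | 1 | 1 | 0
1 | 0 | 0 | 1
1 | 0 | 1 | 0
1 | 1 | 0 | 0
1 | 1 | 1 | 1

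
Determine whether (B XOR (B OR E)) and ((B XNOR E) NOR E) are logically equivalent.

No. Counterexample: with B=0, E=1, Expression 1 = 1 but Expression 2 = 0.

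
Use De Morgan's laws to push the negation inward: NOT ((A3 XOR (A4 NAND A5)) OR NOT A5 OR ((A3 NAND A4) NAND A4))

NOT (A3 XOR (A4 NAND A5)) AND A5 AND NOT ((A3 NAND A4) NAND A4)
De Morgan's: NOT(OR of terms) = AND of negations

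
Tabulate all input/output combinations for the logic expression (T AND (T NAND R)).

T | R | Output
--------------
0 | 0 | 0
0 | 1 | 0
1 | 0 | 1
1 | 1 | 0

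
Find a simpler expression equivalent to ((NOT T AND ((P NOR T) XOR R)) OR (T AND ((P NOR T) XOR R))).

By distribution ((E AND v) OR (E AND NOT v) = E):
= ((P NOR T) XOR R)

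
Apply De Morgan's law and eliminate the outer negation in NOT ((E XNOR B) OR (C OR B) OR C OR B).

NOT (E XNOR B) AND NOT (C OR B) AND NOT C AND NOT B
De Morgan's: NOT(OR of terms) = AND of negations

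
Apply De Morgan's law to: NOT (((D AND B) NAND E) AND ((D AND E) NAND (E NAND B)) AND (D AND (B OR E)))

NOT ((D AND B) NAND E) OR NOT ((D AND E) NAND (E NAND B)) OR NOT (D AND (B OR E))
De Morgan's: NOT(AND of terms) = OR of negations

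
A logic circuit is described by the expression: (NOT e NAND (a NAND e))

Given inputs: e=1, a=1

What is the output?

Substituting: (NOT 1 NAND (1 NAND 1))
= 1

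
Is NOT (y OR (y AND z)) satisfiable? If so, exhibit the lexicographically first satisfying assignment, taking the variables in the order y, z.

y=0, z=0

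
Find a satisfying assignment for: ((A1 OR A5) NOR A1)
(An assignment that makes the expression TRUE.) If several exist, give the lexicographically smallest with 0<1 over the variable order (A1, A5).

A1=0, A5=0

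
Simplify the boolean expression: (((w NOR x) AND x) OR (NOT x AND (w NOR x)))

By distribution ((E AND v) OR (E AND NOT v) = E):
= (w NOR x)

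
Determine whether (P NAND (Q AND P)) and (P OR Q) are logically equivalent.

No. Counterexample: with Q=0, P=0, Expression 1 = 1 but Expression 2 = 0.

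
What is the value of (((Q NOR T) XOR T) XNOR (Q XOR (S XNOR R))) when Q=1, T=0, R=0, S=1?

Substituting: (((1 NOR 0) XOR 0) XNOR (1 XOR (1 XNOR 0)))
= 0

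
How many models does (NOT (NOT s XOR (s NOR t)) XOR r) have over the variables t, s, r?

Satisfying assignments: (0,0,0), (0,1,0), (1,0,1), (1,1,0)
Count: 4 out of 8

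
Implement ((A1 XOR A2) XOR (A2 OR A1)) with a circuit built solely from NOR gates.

((((((((A1 NOR A2) NOR (A1 NOR A2)) NOR ((A1 NOR A2) NOR (A1 NOR A2))) NOR ((((A1 NOR A1) NOR (A2 NOR A2)) NOR ((A1 NOR A1) NOR (A2 NOR A2))) NOR (((A1 NOR A1) NOR (A2 NOR A2)) NOR ((A1 NOR A1) NOR (A2 NOR A2))))) NOR ((A2 NOR A1) NOR (A2 NOR A1))) NOR (((((A1 NOR A2) NOR (A1 NOR A2)) NOR ((A1 NOR A2) NOR (A1 NOR A2))) NOR ((((A1 NOR A1) NOR (A2 NOR A2)) NOR ((A1 NOR A1) NOR (A2 NOR A2))) NOR (((A1 NOR A1) NOR (A2 NOR A2)) NOR ((A1 NOR A1) NOR (A2 NOR A2))))) NOR ((A2 NOR A1) NOR (A2 NOR A1)))) NOR ((((((A1 NOR A2) NOR (A1 NOR A2)) NOR ((A1 NOR A2) NOR (A1 NOR A2))) NOR ((((A1 NOR A1) NOR (A2 NOR A2)) NOR ((A1 NOR A1) NOR (A2 NOR A2))) NOR (((A1 NOR A1) NOR (A2 NOR A2)) NOR ((A1 NOR A1) NOR (A2 NOR A2))))) NOR ((A2 NOR A1) NOR (A2 NOR A1))) NOR (((((A1 NOR A2) NOR (A1 NOR A2)) NOR ((A1 NOR A2) NOR (A1 NOR A2))) NOR ((((A1 NOR A1) NOR (A2 NOR A2)) NOR ((A1 NOR A1) NOR (A2 NOR A2))) NOR (((A1 NOR A1) NOR (A2 NOR A2)) NOR ((A1 NOR A1) NOR (A2 NOR A2))))) NOR ((A2 NOR A1) NOR (A2 NOR A1))))) NOR ((((((((A1 NOR A2) NOR (A1 NOR A2)) NOR ((A1 NOR A2) NOR (A1 NOR A2))) NOR ((((A1 NOR A1) NOR (A2 NOR A2)) NOR ((A1 NOR A1) NOR (A2 NOR A2))) NOR (((A1 NOR A1) NOR (A2 NOR A2)) NOR ((A1 NOR A1) NOR (A2 NOR A2))))) NOR ((((A1 NOR A2) NOR (A1 NOR A2)) NOR ((A1 NOR A2) NOR (A1 NOR A2))) NOR ((((A1 NOR A1) NOR (A2 NOR A2)) NOR ((A1 NOR A1) NOR (A2 NOR A2))) NOR (((A1 NOR A1) NOR (A2 NOR A2)) NOR ((A1 NOR A1) NOR (A2 NOR A2)))))) NOR (((A2 NOR A1) NOR (A2 NOR A1)) NOR ((A2 NOR A1) NOR (A2 NOR A1)))) NOR ((((((A1 NOR A2) NOR (A1 NOR A2)) NOR ((A1 NOR A2) NOR (A1 NOR A2))) NOR ((((A1 NOR A1) NOR (A2 NOR A2)) NOR ((A1 NOR A1) NOR (A2 NOR A2))) NOR (((A1 NOR A1) NOR (A2 NOR A2)) NOR ((A1 NOR A1) NOR (A2 NOR A2))))) NOR ((((A1 NOR A2) NOR (A1 NOR A2)) NOR ((A1 NOR A2) NOR (A1 NOR A2))) NOR ((((A1 NOR A1) NOR (A2 NOR A2)) NOR ((A1 NOR A1) NOR (A2 NOR A2))) NOR (((A1 NOR A1) NOR (A2 NOR A2)) NOR ((A1 NOR A1) NOR (A2 NOR A2)))))) NOR (((A2 NOR A1) NOR (A2 NOR A1)) NOR ((A2 NOR A1) NOR (A2 NOR A1))))) NOR (((((((A1 NOR A2) NOR (A1 NOR A2)) NOR ((A1 NOR A2) NOR (A1 NOR A2))) NOR ((((A1 NOR A1) NOR (A2 NOR A2)) NOR ((A1 NOR A1) NOR (A2 NOR A2))) NOR (((A1 NOR A1) NOR (A2 NOR A2)) NOR ((A1 NOR A1) NOR (A2 NOR A2))))) NOR ((((A1 NOR A2) NOR (A1 NOR A2)) NOR ((A1 NOR A2) NOR (A1 NOR A2))) NOR ((((A1 NOR A1) NOR (A2 NOR A2)) NOR ((A1 NOR A1) NOR (A2 NOR A2))) NOR (((A1 NOR A1) NOR (A2 NOR A2)) NOR ((A1 NOR A1) NOR (A2 NOR A2)))))) NOR (((A2 NOR A1) NOR (A2 NOR A1)) NOR ((A2 NOR A1) NOR (A2 NOR A1)))) NOR ((((((A1 NOR A2) NOR (A1 NOR A2)) NOR ((A1 NOR A2) NOR (A1 NOR A2))) NOR ((((A1 NOR A1) NOR (A2 NOR A2)) NOR ((A1 NOR A1) NOR (A2 NOR A2))) NOR (((A1 NOR A1) NOR (A2 NOR A2)) NOR ((A1 NOR A1) NOR (A2 NOR A2))))) NOR ((((A1 NOR A2) NOR (A1 NOR A2)) NOR ((A1 NOR A2) NOR (A1 NOR A2))) NOR ((((A1 NOR A1) NOR (A2 NOR A2)) NOR ((A1 NOR A1) NOR (A2 NOR A2))) NOR (((A1 NOR A1) NOR (A2 NOR A2)) NOR ((A1 NOR A1) NOR (A2 NOR A2)))))) NOR (((A2 NOR A1) NOR (A2 NOR A1)) NOR ((A2 NOR A1) NOR (A2 NOR A1)))))))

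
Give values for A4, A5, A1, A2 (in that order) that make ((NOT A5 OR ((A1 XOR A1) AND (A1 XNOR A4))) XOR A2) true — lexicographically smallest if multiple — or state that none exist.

A4=0, A5=0, A1=0, A2=0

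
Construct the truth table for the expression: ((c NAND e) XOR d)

e | c | d | Output
------------------
0 | 0 | 0 | 1
0 | 0 | 1 | 0
0 | 1 | 0 | 1
0 | 1 | 1 | 0
1 | 0 | 0 | 1
1 | 0 | 1 | 0
1 | 1 | 0 | 0
1 | 1 | 1 | 1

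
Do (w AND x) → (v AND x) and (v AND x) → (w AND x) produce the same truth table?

No, Converse is not equivalent to original (counterexample: v=0, w=1, x=1)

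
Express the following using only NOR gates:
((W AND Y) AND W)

((((W NOR W) NOR (Y NOR Y)) NOR ((W NOR W) NOR (Y NOR Y))) NOR (W NOR W))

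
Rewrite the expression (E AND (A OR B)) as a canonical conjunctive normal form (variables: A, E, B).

(A OR E OR B) AND (A OR E OR NOT B) AND (A OR NOT E OR B) AND (NOT A OR E OR B) AND (NOT A OR E OR NOT B)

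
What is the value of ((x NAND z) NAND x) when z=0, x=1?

Substituting: ((1 NAND 0) NAND 1)
= 0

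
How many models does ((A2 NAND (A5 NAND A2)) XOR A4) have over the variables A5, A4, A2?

Satisfying assignments: (0,0,0), (0,1,1), (1,0,0), (1,0,1)
Count: 4 out of 8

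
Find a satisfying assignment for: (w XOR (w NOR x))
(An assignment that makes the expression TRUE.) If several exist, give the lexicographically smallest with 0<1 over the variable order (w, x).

w=0, x=0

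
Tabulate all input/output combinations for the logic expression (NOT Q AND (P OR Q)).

Q | P | Output
--------------
0 | 0 | 0
0 | 1 | 1
1 | 0 | 0
1 | 1 | 0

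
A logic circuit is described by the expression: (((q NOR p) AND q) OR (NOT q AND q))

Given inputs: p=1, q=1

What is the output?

Substituting: (((1 NOR 1) AND 1) OR (NOT 1 AND 1))
= 0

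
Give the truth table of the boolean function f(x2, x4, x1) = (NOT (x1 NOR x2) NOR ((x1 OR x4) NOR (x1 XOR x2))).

x2 | x4 | x1 | Output
---------------------
0 | 0 | 0 | 0
0 | 0 | 1 | 0
0 | 1 | 0 | 1
0 | 1 | 1 | 0
1 | 0 | 0 | 0
1 | 0 | 1 | 0
1 | 1 | 0 | 0
1 | 1 | 1 | 0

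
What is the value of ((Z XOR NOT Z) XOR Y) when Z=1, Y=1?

Substituting: ((1 XOR NOT 1) XOR 1)
= 0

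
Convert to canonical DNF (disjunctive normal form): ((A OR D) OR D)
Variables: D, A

(NOT D AND A) OR (D AND NOT A) OR (D AND A)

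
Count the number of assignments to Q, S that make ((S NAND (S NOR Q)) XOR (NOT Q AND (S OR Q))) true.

Satisfying assignments: (0,0), (1,0), (1,1)
Count: 3 out of 4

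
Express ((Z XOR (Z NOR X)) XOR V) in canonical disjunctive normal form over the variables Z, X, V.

(NOT Z AND NOT X AND NOT V) OR (NOT Z AND X AND V) OR (Z AND NOT X AND NOT V) OR (Z AND X AND NOT V)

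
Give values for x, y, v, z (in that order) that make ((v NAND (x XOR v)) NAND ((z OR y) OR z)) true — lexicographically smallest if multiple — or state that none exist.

x=0, y=0, v=0, z=0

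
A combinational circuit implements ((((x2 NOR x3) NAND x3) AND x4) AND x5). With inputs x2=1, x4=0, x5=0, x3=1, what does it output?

Substituting: ((((1 NOR 1) NAND 1) AND 0) AND 0)
= 0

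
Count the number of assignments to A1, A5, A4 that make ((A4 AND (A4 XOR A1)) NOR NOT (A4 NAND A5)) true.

Satisfying assignments: (0,0,0), (0,1,0), (1,0,0), (1,0,1), (1,1,0)
Count: 5 out of 8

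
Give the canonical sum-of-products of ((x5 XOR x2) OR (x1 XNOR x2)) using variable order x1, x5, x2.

Σm(0, 1, 2, 5, 6, 7) = (NOT x1 AND NOT x5 AND NOT x2) OR (NOT x1 AND NOT x5 AND x2) OR (NOT x1 AND x5 AND NOT x2) OR (x1 AND NOT x5 AND x2) OR (x1 AND x5 AND NOT x2) OR (x1 AND x5 AND x2)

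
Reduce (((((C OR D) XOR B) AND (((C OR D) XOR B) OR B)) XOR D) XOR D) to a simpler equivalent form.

By XOR self-cancellation ((E XOR v) XOR v = E) then absorption (E AND (E OR v) = E):
= ((C OR D) XOR B)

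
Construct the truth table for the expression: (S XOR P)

P | S | Output
--------------
0 | 0 | 0
0 | 1 | 1
1 | 0 | 1
1 | 1 | 0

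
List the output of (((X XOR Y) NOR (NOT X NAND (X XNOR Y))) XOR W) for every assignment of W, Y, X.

W | Y | X | Output
------------------
0 | 0 | 0 | 1
0 | 0 | 1 | 0
0 | 1 | 0 | 0
0 | 1 | 1 | 0
1 | 0 | 0 | 0
1 | 0 | 1 | 1
1 | 1 | 0 | 1
1 | 1 | 1 | 1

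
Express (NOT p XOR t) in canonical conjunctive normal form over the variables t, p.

(t OR NOT p) AND (NOT t OR p)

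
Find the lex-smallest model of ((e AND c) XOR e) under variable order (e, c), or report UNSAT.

e=1, c=0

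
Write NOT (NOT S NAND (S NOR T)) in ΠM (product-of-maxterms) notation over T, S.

ΠM(1, 2, 3) = (T OR NOT S) AND (NOT T OR S) AND (NOT T OR NOT S)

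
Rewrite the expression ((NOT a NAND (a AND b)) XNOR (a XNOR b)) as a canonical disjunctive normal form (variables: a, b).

(NOT a AND NOT b) OR (a AND b)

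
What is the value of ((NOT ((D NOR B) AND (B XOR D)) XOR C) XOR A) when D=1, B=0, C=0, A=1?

Substituting: ((NOT ((1 NOR 0) AND (0 XOR 1)) XOR 0) XOR 1)
= 0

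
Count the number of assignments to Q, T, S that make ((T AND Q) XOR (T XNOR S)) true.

Satisfying assignments: (0,0,0), (0,1,1), (1,0,0), (1,1,0)
Count: 4 out of 8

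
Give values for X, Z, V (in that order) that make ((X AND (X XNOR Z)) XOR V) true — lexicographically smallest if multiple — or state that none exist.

X=0, Z=0, V=1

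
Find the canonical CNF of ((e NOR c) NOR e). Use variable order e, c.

(e OR c) AND (NOT e OR c) AND (NOT e OR NOT c)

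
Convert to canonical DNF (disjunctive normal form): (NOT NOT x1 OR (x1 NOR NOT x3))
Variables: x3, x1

(NOT x3 AND x1) OR (x3 AND NOT x1) OR (x3 AND x1)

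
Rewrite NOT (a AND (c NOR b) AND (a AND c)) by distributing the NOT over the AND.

NOT a OR NOT (c NOR b) OR NOT (a AND c)
De Morgan's: NOT(AND of terms) = OR of negations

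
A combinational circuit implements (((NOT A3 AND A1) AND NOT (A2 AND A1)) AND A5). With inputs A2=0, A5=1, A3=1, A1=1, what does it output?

Substituting: (((NOT 1 AND 1) AND NOT (0 AND 1)) AND 1)
= 0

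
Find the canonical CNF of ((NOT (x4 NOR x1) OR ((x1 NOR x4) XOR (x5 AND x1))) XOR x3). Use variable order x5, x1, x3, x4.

(x5 OR x1 OR NOT x3 OR x4) AND (x5 OR x1 OR NOT x3 OR NOT x4) AND (x5 OR NOT x1 OR NOT x3 OR x4) AND (x5 OR NOT x1 OR NOT x3 OR NOT x4) AND (NOT x5 OR x1 OR NOT x3 OR x4) AND (NOT x5 OR x1 OR NOT x3 OR NOT x4) AND (NOT x5 OR NOT x1 OR NOT x3 OR x4) AND (NOT x5 OR NOT x1 OR NOT x3 OR NOT x4)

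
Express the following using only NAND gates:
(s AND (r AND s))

((s NAND ((r NAND s) NAND (r NAND s))) NAND (s NAND ((r NAND s) NAND (r NAND s))))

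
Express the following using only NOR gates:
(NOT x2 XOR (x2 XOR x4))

(((((x2 NOR x2) NOR ((((x2 NOR x4) NOR (x2 NOR x4)) NOR ((x2 NOR x4) NOR (x2 NOR x4))) NOR ((((x2 NOR x2) NOR (x4 NOR x4)) NOR ((x2 NOR x2) NOR (x4 NOR x4))) NOR (((x2 NOR x2) NOR (x4 NOR x4)) NOR ((x2 NOR x2) NOR (x4 NOR x4)))))) NOR ((x2 NOR x2) NOR ((((x2 NOR x4) NOR (x2 NOR x4)) NOR ((x2 NOR x4) NOR (x2 NOR x4))) NOR ((((x2 NOR x2) NOR (x4 NOR x4)) NOR ((x2 NOR x2) NOR (x4 NOR x4))) NOR (((x2 NOR x2) NOR (x4 NOR x4)) NOR ((x2 NOR x2) NOR (x4 NOR x4))))))) NOR (((x2 NOR x2) NOR ((((x2 NOR x4) NOR (x2 NOR x4)) NOR ((x2 NOR x4) NOR (x2 NOR x4))) NOR ((((x2 NOR x2) NOR (x4 NOR x4)) NOR ((x2 NOR x2) NOR (x4 NOR x4))) NOR (((x2 NOR x2) NOR (x4 NOR x4)) NOR ((x2 NOR x2) NOR (x4 NOR x4)))))) NOR ((x2 NOR x2) NOR ((((x2 NOR x4) NOR (x2 NOR x4)) NOR ((x2 NOR x4) NOR (x2 NOR x4))) NOR ((((x2 NOR x2) NOR (x4 NOR x4)) NOR ((x2 NOR x2) NOR (x4 NOR x4))) NOR (((x2 NOR x2) NOR (x4 NOR x4)) NOR ((x2 NOR x2) NOR (x4 NOR x4)))))))) NOR (((((x2 NOR x2) NOR (x2 NOR x2)) NOR (((((x2 NOR x4) NOR (x2 NOR x4)) NOR ((x2 NOR x4) NOR (x2 NOR x4))) NOR ((((x2 NOR x2) NOR (x4 NOR x4)) NOR ((x2 NOR x2) NOR (x4 NOR x4))) NOR (((x2 NOR x2) NOR (x4 NOR x4)) NOR ((x2 NOR x2) NOR (x4 NOR x4))))) NOR ((((x2 NOR x4) NOR (x2 NOR x4)) NOR ((x2 NOR x4) NOR (x2 NOR x4))) NOR ((((x2 NOR x2) NOR (x4 NOR x4)) NOR ((x2 NOR x2) NOR (x4 NOR x4))) NOR (((x2 NOR x2) NOR (x4 NOR x4)) NOR ((x2 NOR x2) NOR (x4 NOR x4))))))) NOR (((x2 NOR x2) NOR (x2 NOR x2)) NOR (((((x2 NOR x4) NOR (x2 NOR x4)) NOR ((x2 NOR x4) NOR (x2 NOR x4))) NOR ((((x2 NOR x2) NOR (x4 NOR x4)) NOR ((x2 NOR x2) NOR (x4 NOR x4))) NOR (((x2 NOR x2) NOR (x4 NOR x4)) NOR ((x2 NOR x2) NOR (x4 NOR x4))))) NOR ((((x2 NOR x4) NOR (x2 NOR x4)) NOR ((x2 NOR x4) NOR (x2 NOR x4))) NOR ((((x2 NOR x2) NOR (x4 NOR x4)) NOR ((x2 NOR x2) NOR (x4 NOR x4))) NOR (((x2 NOR x2) NOR (x4 NOR x4)) NOR ((x2 NOR x2) NOR (x4 NOR x4)))))))) NOR ((((x2 NOR x2) NOR (x2 NOR x2)) NOR (((((x2 NOR x4) NOR (x2 NOR x4)) NOR ((x2 NOR x4) NOR (x2 NOR x4))) NOR ((((x2 NOR x2) NOR (x4 NOR x4)) NOR ((x2 NOR x2) NOR (x4 NOR x4))) NOR (((x2 NOR x2) NOR (x4 NOR x4)) NOR ((x2 NOR x2) NOR (x4 NOR x4))))) NOR ((((x2 NOR x4) NOR (x2 NOR x4)) NOR ((x2 NOR x4) NOR (x2 NOR x4))) NOR ((((x2 NOR x2) NOR (x4 NOR x4)) NOR ((x2 NOR x2) NOR (x4 NOR x4))) NOR (((x2 NOR x2) NOR (x4 NOR x4)) NOR ((x2 NOR x2) NOR (x4 NOR x4))))))) NOR (((x2 NOR x2) NOR (x2 NOR x2)) NOR (((((x2 NOR x4) NOR (x2 NOR x4)) NOR ((x2 NOR x4) NOR (x2 NOR x4))) NOR ((((x2 NOR x2) NOR (x4 NOR x4)) NOR ((x2 NOR x2) NOR (x4 NOR x4))) NOR (((x2 NOR x2) NOR (x4 NOR x4)) NOR ((x2 NOR x2) NOR (x4 NOR x4))))) NOR ((((x2 NOR x4) NOR (x2 NOR x4)) NOR ((x2 NOR x4) NOR (x2 NOR x4))) NOR ((((x2 NOR x2) NOR (x4 NOR x4)) NOR ((x2 NOR x2) NOR (x4 NOR x4))) NOR (((x2 NOR x2) NOR (x4 NOR x4)) NOR ((x2 NOR x2) NOR (x4 NOR x4))))))))))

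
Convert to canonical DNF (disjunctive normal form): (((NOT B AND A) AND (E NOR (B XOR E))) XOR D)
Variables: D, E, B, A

(NOT D AND NOT E AND NOT B AND A) OR (D AND NOT E AND NOT B AND NOT A) OR (D AND NOT E AND B AND NOT A) OR (D AND NOT E AND B AND A) OR (D AND E AND NOT B AND NOT A) OR (D AND E AND NOT B AND A) OR (D AND E AND B AND NOT A) OR (D AND E AND B AND A)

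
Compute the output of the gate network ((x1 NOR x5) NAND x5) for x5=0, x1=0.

Substituting: ((0 NOR 0) NAND 0)
= 1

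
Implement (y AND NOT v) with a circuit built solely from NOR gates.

((y NOR y) NOR ((v NOR v) NOR (v NOR v)))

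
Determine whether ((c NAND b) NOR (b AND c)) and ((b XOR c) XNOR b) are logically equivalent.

No. Counterexample: with c=0, b=0, Expression 1 = 0 but Expression 2 = 1.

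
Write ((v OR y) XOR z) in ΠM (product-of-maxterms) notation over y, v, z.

ΠM(0, 3, 5, 7) = (y OR v OR z) AND (y OR NOT v OR NOT z) AND (NOT y OR v OR NOT z) AND (NOT y OR NOT v OR NOT z)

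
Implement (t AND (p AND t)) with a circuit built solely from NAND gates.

((t NAND ((p NAND t) NAND (p NAND t))) NAND (t NAND ((p NAND t) NAND (p NAND t))))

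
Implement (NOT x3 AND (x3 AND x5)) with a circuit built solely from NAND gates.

(((x3 NAND x3) NAND ((x3 NAND x5) NAND (x3 NAND x5))) NAND ((x3 NAND x3) NAND ((x3 NAND x5) NAND (x3 NAND x5))))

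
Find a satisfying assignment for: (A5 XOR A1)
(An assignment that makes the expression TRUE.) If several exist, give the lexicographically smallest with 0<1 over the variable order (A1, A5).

A1=0, A5=1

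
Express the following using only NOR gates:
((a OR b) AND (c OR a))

((((a NOR b) NOR (a NOR b)) NOR ((a NOR b) NOR (a NOR b))) NOR (((c NOR a) NOR (c NOR a)) NOR ((c NOR a) NOR (c NOR a))))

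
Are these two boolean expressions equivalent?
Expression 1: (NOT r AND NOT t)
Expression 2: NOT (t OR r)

Yes, they are equivalent — the two output columns agree on all 4 assignments:
r | t | Expression 1 | Expression 2
-----------------------------------
0 | 0 | 1 | 1
0 | 1 | 0 | 0
1 | 0 | 0 | 0
1 | 1 | 0 | 0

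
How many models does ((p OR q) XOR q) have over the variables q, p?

Satisfying assignments: (0,1)
Count: 1 out of 4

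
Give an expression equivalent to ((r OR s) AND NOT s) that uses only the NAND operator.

((((r NAND r) NAND (s NAND s)) NAND (s NAND s)) NAND (((r NAND r) NAND (s NAND s)) NAND (s NAND s)))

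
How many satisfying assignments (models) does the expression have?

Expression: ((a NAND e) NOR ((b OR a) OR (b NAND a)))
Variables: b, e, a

No assignment satisfies the expression.
Count: 0 out of 8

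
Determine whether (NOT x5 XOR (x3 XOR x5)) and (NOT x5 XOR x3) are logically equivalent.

No. Counterexample: with x3=0, x5=1, Expression 1 = 1 but Expression 2 = 0.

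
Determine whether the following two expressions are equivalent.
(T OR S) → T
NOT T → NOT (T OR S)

Yes, Contrapositive is always equivalent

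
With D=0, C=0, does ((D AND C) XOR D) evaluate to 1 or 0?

Substituting: ((0 AND 0) XOR 0)
= 0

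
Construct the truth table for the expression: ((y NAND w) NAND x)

w | x | y | Output
------------------
0 | 0 | 0 | 1
0 | 0 | 1 | 1
0 | 1 | 0 | 0
0 | 1 | 1 | 0
1 | 0 | 0 | 1
1 | 0 | 1 | 1
1 | 1 | 0 | 0
1 | 1 | 1 | 1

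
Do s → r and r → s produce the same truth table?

No, Converse is not equivalent to original (counterexample: r=0, s=1)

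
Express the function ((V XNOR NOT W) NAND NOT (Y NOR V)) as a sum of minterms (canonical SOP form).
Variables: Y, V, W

Σm(0, 1, 3, 4, 7) = (NOT Y AND NOT V AND NOT W) OR (NOT Y AND NOT V AND W) OR (NOT Y AND V AND W) OR (Y AND NOT V AND NOT W) OR (Y AND V AND W)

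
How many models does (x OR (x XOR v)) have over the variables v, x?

Satisfying assignments: (0,1), (1,0), (1,1)
Count: 3 out of 4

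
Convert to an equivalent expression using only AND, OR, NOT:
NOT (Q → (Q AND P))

Q AND NOT (Q AND P)
(Negated implication: NOT(A → B) = A AND NOT B)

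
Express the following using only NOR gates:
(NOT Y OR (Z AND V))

(((Y NOR Y) NOR ((Z NOR Z) NOR (V NOR V))) NOR ((Y NOR Y) NOR ((Z NOR Z) NOR (V NOR V))))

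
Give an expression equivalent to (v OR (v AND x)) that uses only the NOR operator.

((v NOR ((v NOR v) NOR (x NOR x))) NOR (v NOR ((v NOR v) NOR (x NOR x))))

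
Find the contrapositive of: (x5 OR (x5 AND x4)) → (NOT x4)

Contrapositive: x4 → NOT (x5 OR (x5 AND x4))
Note: A statement and its contrapositive are logically equivalent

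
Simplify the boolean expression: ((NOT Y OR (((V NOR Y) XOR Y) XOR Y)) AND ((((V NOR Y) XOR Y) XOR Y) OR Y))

By distribution ((E OR v) AND (E OR NOT v) = E) then XOR self-cancellation ((E XOR v) XOR v = E):
= (V NOR Y)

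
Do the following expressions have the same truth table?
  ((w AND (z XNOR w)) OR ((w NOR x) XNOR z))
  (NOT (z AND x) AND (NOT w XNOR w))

No. Counterexample: with w=0, x=0, z=1, Expression 1 = 1 but Expression 2 = 0.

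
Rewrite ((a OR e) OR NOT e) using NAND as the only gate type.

((((a NAND a) NAND (e NAND e)) NAND ((a NAND a) NAND (e NAND e))) NAND ((e NAND e) NAND (e NAND e)))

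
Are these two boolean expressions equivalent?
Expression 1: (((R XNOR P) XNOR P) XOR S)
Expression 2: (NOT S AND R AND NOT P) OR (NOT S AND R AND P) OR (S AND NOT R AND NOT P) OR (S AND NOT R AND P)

Yes, they are equivalent — the two output columns agree on all 8 assignments:
S | R | P | Expression 1 | Expression 2
---------------------------------------
0 | 0 | 0 | 0 | 0
0 | 0 | 1 | 0 | 0
0 | 1 | 0 | 1 | 1
0 | 1 | 1 | 1 | 1
1 | 0 | 0 | 1 | 1
1 | 0 | 1 | 1 | 1
1 | 1 | 0 | 0 | 0
1 | 1 | 1 | 0 | 0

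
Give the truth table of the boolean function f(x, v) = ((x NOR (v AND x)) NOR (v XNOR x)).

x | v | Output
--------------
0 | 0 | 0
0 | 1 | 0
1 | 0 | 1
1 | 1 | 0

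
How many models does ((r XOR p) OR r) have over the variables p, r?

Satisfying assignments: (0,1), (1,0), (1,1)
Count: 3 out of 4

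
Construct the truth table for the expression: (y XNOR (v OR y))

y | v | Output
--------------
0 | 0 | 1
0 | 1 | 0
1 | 0 | 1
1 | 1 | 1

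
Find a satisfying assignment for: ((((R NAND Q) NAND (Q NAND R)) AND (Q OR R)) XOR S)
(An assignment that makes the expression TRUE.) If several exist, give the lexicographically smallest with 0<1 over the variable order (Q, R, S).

Q=0, R=0, S=1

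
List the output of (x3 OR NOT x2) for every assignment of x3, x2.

x3 | x2 | Output
----------------
0 | 0 | 1
0 | 1 | 0
1 | 0 | 1
1 | 1 | 1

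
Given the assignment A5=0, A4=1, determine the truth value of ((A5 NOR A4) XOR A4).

Substituting: ((0 NOR 1) XOR 1)
= 1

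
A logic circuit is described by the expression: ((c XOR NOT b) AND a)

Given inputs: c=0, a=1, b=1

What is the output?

Substituting: ((0 XOR NOT 1) AND 1)
= 0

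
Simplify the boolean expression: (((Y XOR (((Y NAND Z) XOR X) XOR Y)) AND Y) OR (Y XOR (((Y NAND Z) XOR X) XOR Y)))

By absorption (E OR (E AND v) = E) then XOR self-cancellation ((E XOR v) XOR v = E):
= ((Y NAND Z) XOR X)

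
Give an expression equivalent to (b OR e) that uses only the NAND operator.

((b NAND b) NAND (e NAND e))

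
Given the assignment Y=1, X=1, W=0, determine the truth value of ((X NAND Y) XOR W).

Substituting: ((1 NAND 1) XOR 0)
= 0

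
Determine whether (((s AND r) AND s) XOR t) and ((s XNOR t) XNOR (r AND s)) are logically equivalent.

No. Counterexample: with t=0, r=0, s=1, Expression 1 = 0 but Expression 2 = 1.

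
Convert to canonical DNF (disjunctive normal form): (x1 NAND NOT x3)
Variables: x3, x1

(NOT x3 AND NOT x1) OR (x3 AND NOT x1) OR (x3 AND x1)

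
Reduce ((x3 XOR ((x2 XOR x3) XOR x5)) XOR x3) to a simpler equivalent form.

By XOR self-cancellation ((E XOR v) XOR v = E):
= ((x2 XOR x3) XOR x5)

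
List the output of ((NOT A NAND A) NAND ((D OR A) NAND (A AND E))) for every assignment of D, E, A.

D | E | A | Output
------------------
0 | 0 | 0 | 0
0 | 0 | 1 | 0
0 | 1 | 0 | 0
0 | 1 | 1 | 1
1 | 0 | 0 | 0
1 | 0 | 1 | 0
1 | 1 | 0 | 0
1 | 1 | 1 | 1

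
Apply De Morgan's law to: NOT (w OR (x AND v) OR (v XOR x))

NOT w AND NOT (x AND v) AND NOT (v XOR x)
De Morgan's: NOT(OR of terms) = AND of negations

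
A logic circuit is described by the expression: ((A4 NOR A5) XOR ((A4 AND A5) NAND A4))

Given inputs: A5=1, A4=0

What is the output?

Substituting: ((0 NOR 1) XOR ((0 AND 1) NAND 0))
= 1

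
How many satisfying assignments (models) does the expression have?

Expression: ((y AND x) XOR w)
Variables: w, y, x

Satisfying assignments: (0,1,1), (1,0,0), (1,0,1), (1,1,0)
Count: 4 out of 8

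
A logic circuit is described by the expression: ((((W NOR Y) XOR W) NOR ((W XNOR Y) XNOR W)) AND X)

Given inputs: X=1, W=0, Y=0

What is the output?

Substituting: ((((0 NOR 0) XOR 0) NOR ((0 XNOR 0) XNOR 0)) AND 1)
= 0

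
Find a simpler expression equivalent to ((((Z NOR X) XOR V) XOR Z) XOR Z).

By XOR self-cancellation ((E XOR v) XOR v = E):
= ((Z NOR X) XOR V)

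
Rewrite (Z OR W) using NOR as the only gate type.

((Z NOR W) NOR (Z NOR W))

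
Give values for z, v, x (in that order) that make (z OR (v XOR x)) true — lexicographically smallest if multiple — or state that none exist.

z=0, v=0, x=1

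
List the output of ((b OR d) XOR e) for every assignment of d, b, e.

d | b | e | Output
------------------
0 | 0 | 0 | 0
0 | 0 | 1 | 1
0 | 1 | 0 | 1
0 | 1 | 1 | 0
1 | 0 | 0 | 1
1 | 0 | 1 | 0
1 | 1 | 0 | 1
1 | 1 | 1 | 0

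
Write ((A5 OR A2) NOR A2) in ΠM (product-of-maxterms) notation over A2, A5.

ΠM(1, 2, 3) = (A2 OR NOT A5) AND (NOT A2 OR A5) AND (NOT A2 OR NOT A5)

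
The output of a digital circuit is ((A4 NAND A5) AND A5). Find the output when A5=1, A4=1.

Substituting: ((1 NAND 1) AND 1)
= 0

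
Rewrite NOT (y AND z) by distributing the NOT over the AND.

NOT y OR NOT z
De Morgan's: NOT(AND of terms) = OR of negations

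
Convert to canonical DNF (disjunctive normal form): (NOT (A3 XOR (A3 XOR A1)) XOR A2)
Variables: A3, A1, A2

(NOT A3 AND NOT A1 AND NOT A2) OR (NOT A3 AND A1 AND A2) OR (A3 AND NOT A1 AND NOT A2) OR (A3 AND A1 AND A2)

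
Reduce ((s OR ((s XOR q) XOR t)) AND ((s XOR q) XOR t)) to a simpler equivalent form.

By absorption (E AND (E OR v) = E):
= ((s XOR q) XOR t)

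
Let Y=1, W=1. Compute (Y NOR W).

Substituting: (1 NOR 1)
= 0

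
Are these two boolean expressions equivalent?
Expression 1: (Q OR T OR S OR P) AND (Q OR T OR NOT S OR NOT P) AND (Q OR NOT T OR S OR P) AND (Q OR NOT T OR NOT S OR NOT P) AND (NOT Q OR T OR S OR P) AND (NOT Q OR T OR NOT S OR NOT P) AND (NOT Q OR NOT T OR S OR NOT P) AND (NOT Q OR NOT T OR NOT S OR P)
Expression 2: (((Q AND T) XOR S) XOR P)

Yes, they are equivalent — the two output columns agree on all 16 assignments:
Q | T | S | P | Expression 1 | Expression 2
-------------------------------------------
0 | 0 | 0 | 0 | 0 | 0
0 | 0 | 0 | 1 | 1 | 1
0 | 0 | 1 | 0 | 1 | 1
0 | 0 | 1 | 1 | 0 | 0
0 | 1 | 0 | 0 | 0 | 0
0 | 1 | 0 | 1 | 1 | 1
0 | 1 | 1 | 0 | 1 | 1
0 | 1 | 1 | 1 | 0 | 0
1 | 0 | 0 | 0 | 0 | 0
1 | 0 | 0 | 1 | 1 | 1
1 | 0 | 1 | 0 | 1 | 1
1 | 0 | 1 | 1 | 0 | 0
1 | 1 | 0 | 0 | 1 | 1
1 | 1 | 0 | 1 | 0 | 0
1 | 1 | 1 | 0 | 0 | 0
1 | 1 | 1 | 1 | 1 | 1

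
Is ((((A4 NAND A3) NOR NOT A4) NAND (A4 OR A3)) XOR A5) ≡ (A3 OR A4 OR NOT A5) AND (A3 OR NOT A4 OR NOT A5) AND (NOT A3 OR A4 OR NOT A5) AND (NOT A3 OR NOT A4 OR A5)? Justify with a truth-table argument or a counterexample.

Yes, they are equivalent — the two output columns agree on all 8 assignments:
A3 | A4 | A5 | Expression 1 | Expression 2
------------------------------------------
0 | 0 | 0 | 1 | 1
0 | 0 | 1 | 0 | 0
0 | 1 | 0 | 1 | 1
0 | 1 | 1 | 0 | 0
1 | 0 | 0 | 1 | 1
1 | 0 | 1 | 0 | 0
1 | 1 | 0 | 0 | 0
1 | 1 | 1 | 1 | 1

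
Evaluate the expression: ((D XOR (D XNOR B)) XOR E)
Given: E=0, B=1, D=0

Substituting: ((0 XOR (0 XNOR 1)) XOR 0)
= 0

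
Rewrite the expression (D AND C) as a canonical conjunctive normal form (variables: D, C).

(D OR C) AND (D OR NOT C) AND (NOT D OR C)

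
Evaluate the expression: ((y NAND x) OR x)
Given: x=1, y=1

Substituting: ((1 NAND 1) OR 1)
= 1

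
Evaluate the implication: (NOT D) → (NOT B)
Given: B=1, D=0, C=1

Antecedent (NOT D) = 1; consequent (NOT B) = 0.
1 → 0 = 0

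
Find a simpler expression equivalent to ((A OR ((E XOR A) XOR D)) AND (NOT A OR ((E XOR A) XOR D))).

By distribution ((E OR v) AND (E OR NOT v) = E):
= ((E XOR A) XOR D)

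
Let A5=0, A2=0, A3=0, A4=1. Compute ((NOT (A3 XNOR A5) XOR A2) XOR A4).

Substituting: ((NOT (0 XNOR 0) XOR 0) XOR 1)
= 1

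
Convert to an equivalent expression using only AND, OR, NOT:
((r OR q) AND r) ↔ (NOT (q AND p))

(((r OR q) AND r) AND (NOT (q AND p))) OR (NOT ((r OR q) AND r) AND (q AND p))
(Biconditional = both true or both false)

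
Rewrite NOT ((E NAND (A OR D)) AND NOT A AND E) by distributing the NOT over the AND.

NOT (E NAND (A OR D)) OR A OR NOT E
De Morgan's: NOT(AND of terms) = OR of negations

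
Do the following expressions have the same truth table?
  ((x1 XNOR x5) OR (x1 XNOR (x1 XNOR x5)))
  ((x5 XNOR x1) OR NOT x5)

No. Counterexample: with x5=0, x1=1, Expression 1 = 0 but Expression 2 = 1.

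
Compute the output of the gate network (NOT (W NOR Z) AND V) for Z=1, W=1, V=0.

Substituting: (NOT (1 NOR 1) AND 0)
= 0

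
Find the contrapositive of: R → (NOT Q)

Contrapositive: Q → NOT R
Note: A statement and its contrapositive are logically equivalent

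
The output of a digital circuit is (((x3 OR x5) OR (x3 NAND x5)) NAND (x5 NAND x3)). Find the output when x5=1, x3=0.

Substituting: (((0 OR 1) OR (0 NAND 1)) NAND (1 NAND 0))
= 0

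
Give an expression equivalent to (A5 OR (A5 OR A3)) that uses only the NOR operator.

((A5 NOR ((A5 NOR A3) NOR (A5 NOR A3))) NOR (A5 NOR ((A5 NOR A3) NOR (A5 NOR A3))))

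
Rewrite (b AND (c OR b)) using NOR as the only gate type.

((b NOR b) NOR (((c NOR b) NOR (c NOR b)) NOR ((c NOR b) NOR (c NOR b))))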